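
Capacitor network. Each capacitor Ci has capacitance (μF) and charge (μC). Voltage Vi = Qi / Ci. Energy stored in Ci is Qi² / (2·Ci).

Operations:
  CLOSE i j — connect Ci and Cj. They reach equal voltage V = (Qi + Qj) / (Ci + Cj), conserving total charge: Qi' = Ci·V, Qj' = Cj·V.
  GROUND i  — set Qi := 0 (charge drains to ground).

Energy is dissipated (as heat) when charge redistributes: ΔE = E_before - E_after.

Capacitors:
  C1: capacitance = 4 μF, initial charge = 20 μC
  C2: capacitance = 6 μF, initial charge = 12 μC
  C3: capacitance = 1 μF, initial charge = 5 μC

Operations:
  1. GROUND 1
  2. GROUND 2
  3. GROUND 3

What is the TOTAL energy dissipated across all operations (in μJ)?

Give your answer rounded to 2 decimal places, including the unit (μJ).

Answer: 74.50 μJ

Derivation:
Initial: C1(4μF, Q=20μC, V=5.00V), C2(6μF, Q=12μC, V=2.00V), C3(1μF, Q=5μC, V=5.00V)
Op 1: GROUND 1: Q1=0; energy lost=50.000
Op 2: GROUND 2: Q2=0; energy lost=12.000
Op 3: GROUND 3: Q3=0; energy lost=12.500
Total dissipated: 74.500 μJ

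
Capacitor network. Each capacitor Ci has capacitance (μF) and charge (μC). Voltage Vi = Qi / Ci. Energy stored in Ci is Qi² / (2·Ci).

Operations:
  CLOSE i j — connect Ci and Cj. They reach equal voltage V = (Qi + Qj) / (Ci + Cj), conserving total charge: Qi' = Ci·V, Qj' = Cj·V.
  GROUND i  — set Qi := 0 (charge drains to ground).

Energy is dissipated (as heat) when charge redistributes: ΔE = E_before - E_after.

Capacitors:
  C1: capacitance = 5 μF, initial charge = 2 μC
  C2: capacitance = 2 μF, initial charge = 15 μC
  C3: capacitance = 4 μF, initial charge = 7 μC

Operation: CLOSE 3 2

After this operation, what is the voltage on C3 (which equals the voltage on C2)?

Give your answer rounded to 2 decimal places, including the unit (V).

Initial: C1(5μF, Q=2μC, V=0.40V), C2(2μF, Q=15μC, V=7.50V), C3(4μF, Q=7μC, V=1.75V)
Op 1: CLOSE 3-2: Q_total=22.00, C_total=6.00, V=3.67; Q3=14.67, Q2=7.33; dissipated=22.042

Answer: 3.67 V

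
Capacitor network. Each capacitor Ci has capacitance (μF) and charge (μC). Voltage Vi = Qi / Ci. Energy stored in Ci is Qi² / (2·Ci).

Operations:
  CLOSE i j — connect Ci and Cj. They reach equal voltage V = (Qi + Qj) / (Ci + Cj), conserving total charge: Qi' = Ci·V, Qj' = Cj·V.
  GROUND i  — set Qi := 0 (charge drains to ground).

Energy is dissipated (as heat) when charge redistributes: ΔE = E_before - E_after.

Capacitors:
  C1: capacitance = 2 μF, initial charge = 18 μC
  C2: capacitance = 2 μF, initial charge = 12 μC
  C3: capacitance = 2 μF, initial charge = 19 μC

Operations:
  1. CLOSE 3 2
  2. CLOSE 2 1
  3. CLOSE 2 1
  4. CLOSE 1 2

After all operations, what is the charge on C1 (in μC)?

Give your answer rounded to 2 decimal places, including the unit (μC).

Initial: C1(2μF, Q=18μC, V=9.00V), C2(2μF, Q=12μC, V=6.00V), C3(2μF, Q=19μC, V=9.50V)
Op 1: CLOSE 3-2: Q_total=31.00, C_total=4.00, V=7.75; Q3=15.50, Q2=15.50; dissipated=6.125
Op 2: CLOSE 2-1: Q_total=33.50, C_total=4.00, V=8.38; Q2=16.75, Q1=16.75; dissipated=0.781
Op 3: CLOSE 2-1: Q_total=33.50, C_total=4.00, V=8.38; Q2=16.75, Q1=16.75; dissipated=0.000
Op 4: CLOSE 1-2: Q_total=33.50, C_total=4.00, V=8.38; Q1=16.75, Q2=16.75; dissipated=0.000
Final charges: Q1=16.75, Q2=16.75, Q3=15.50

Answer: 16.75 μC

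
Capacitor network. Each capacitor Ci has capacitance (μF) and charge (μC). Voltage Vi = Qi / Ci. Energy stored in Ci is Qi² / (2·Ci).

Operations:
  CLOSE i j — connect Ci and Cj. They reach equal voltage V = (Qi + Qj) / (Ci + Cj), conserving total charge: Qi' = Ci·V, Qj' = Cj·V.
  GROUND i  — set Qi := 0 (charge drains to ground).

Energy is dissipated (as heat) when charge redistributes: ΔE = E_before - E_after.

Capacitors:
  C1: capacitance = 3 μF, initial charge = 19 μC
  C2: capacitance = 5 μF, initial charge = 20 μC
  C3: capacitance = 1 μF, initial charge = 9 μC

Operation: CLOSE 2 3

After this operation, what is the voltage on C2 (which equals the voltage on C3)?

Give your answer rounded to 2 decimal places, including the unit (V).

Answer: 4.83 V

Derivation:
Initial: C1(3μF, Q=19μC, V=6.33V), C2(5μF, Q=20μC, V=4.00V), C3(1μF, Q=9μC, V=9.00V)
Op 1: CLOSE 2-3: Q_total=29.00, C_total=6.00, V=4.83; Q2=24.17, Q3=4.83; dissipated=10.417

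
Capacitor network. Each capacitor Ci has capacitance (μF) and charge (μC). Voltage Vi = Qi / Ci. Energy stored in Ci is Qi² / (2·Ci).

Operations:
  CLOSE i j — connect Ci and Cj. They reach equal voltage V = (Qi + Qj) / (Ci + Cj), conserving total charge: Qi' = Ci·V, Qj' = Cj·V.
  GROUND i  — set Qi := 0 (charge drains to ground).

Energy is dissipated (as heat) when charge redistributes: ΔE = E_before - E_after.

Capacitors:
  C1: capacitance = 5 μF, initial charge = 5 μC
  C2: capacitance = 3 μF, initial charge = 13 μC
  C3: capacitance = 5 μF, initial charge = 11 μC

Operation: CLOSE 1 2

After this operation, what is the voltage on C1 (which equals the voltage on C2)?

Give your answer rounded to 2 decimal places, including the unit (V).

Initial: C1(5μF, Q=5μC, V=1.00V), C2(3μF, Q=13μC, V=4.33V), C3(5μF, Q=11μC, V=2.20V)
Op 1: CLOSE 1-2: Q_total=18.00, C_total=8.00, V=2.25; Q1=11.25, Q2=6.75; dissipated=10.417

Answer: 2.25 V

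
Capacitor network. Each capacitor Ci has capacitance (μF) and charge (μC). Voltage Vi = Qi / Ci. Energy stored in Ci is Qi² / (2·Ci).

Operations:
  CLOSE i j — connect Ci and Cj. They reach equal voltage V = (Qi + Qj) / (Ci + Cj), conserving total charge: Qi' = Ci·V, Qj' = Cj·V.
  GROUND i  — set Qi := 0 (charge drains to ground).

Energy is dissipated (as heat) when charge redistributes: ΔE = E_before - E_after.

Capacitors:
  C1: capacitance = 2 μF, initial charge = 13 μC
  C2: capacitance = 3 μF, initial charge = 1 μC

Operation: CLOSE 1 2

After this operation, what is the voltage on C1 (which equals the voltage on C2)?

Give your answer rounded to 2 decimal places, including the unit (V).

Initial: C1(2μF, Q=13μC, V=6.50V), C2(3μF, Q=1μC, V=0.33V)
Op 1: CLOSE 1-2: Q_total=14.00, C_total=5.00, V=2.80; Q1=5.60, Q2=8.40; dissipated=22.817

Answer: 2.80 V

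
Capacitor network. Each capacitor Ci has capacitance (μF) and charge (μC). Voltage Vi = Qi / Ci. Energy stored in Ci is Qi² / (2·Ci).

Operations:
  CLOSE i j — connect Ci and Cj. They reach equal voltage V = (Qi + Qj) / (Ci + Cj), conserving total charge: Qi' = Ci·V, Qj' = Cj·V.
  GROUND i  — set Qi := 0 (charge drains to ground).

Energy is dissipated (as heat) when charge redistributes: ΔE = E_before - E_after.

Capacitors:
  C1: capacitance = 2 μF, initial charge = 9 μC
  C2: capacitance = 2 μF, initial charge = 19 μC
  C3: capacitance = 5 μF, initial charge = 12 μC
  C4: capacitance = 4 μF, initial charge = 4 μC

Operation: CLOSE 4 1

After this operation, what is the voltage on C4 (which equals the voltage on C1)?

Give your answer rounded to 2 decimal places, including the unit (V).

Answer: 2.17 V

Derivation:
Initial: C1(2μF, Q=9μC, V=4.50V), C2(2μF, Q=19μC, V=9.50V), C3(5μF, Q=12μC, V=2.40V), C4(4μF, Q=4μC, V=1.00V)
Op 1: CLOSE 4-1: Q_total=13.00, C_total=6.00, V=2.17; Q4=8.67, Q1=4.33; dissipated=8.167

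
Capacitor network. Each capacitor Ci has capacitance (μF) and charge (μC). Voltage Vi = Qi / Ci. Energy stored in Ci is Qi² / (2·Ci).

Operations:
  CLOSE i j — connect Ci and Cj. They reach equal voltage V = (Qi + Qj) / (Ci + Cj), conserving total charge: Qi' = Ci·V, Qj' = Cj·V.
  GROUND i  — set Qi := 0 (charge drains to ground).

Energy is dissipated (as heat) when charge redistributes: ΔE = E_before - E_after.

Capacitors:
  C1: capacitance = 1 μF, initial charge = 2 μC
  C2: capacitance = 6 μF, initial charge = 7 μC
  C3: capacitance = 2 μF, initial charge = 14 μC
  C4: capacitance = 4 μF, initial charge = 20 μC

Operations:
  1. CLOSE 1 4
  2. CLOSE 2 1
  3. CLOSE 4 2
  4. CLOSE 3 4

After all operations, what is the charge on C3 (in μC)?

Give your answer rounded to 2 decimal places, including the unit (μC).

Initial: C1(1μF, Q=2μC, V=2.00V), C2(6μF, Q=7μC, V=1.17V), C3(2μF, Q=14μC, V=7.00V), C4(4μF, Q=20μC, V=5.00V)
Op 1: CLOSE 1-4: Q_total=22.00, C_total=5.00, V=4.40; Q1=4.40, Q4=17.60; dissipated=3.600
Op 2: CLOSE 2-1: Q_total=11.40, C_total=7.00, V=1.63; Q2=9.77, Q1=1.63; dissipated=4.480
Op 3: CLOSE 4-2: Q_total=27.37, C_total=10.00, V=2.74; Q4=10.95, Q2=16.42; dissipated=9.217
Op 4: CLOSE 3-4: Q_total=24.95, C_total=6.00, V=4.16; Q3=8.32, Q4=16.63; dissipated=12.115
Final charges: Q1=1.63, Q2=16.42, Q3=8.32, Q4=16.63

Answer: 8.32 μC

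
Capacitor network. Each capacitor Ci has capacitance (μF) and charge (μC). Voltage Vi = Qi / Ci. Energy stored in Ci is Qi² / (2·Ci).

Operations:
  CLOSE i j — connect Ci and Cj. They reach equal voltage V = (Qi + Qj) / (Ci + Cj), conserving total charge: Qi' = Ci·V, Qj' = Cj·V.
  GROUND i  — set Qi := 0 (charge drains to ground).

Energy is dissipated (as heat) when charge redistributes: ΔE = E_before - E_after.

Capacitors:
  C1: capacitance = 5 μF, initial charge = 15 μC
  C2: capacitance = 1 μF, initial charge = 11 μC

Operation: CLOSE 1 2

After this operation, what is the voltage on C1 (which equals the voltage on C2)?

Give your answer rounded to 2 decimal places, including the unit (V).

Initial: C1(5μF, Q=15μC, V=3.00V), C2(1μF, Q=11μC, V=11.00V)
Op 1: CLOSE 1-2: Q_total=26.00, C_total=6.00, V=4.33; Q1=21.67, Q2=4.33; dissipated=26.667

Answer: 4.33 V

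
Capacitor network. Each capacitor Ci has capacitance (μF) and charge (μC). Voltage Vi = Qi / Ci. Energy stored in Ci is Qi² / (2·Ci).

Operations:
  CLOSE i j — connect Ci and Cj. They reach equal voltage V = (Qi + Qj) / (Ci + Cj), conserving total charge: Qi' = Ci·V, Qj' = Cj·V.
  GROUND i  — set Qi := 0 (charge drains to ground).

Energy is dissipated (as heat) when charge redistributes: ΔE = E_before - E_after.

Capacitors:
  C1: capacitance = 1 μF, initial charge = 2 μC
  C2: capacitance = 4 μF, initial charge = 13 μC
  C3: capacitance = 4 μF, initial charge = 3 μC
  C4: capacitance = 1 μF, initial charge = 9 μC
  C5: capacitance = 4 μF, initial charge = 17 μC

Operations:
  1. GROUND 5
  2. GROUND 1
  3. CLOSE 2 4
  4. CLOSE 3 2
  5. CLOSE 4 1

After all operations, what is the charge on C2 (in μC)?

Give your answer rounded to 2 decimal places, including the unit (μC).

Answer: 10.30 μC

Derivation:
Initial: C1(1μF, Q=2μC, V=2.00V), C2(4μF, Q=13μC, V=3.25V), C3(4μF, Q=3μC, V=0.75V), C4(1μF, Q=9μC, V=9.00V), C5(4μF, Q=17μC, V=4.25V)
Op 1: GROUND 5: Q5=0; energy lost=36.125
Op 2: GROUND 1: Q1=0; energy lost=2.000
Op 3: CLOSE 2-4: Q_total=22.00, C_total=5.00, V=4.40; Q2=17.60, Q4=4.40; dissipated=13.225
Op 4: CLOSE 3-2: Q_total=20.60, C_total=8.00, V=2.58; Q3=10.30, Q2=10.30; dissipated=13.322
Op 5: CLOSE 4-1: Q_total=4.40, C_total=2.00, V=2.20; Q4=2.20, Q1=2.20; dissipated=4.840
Final charges: Q1=2.20, Q2=10.30, Q3=10.30, Q4=2.20, Q5=0.00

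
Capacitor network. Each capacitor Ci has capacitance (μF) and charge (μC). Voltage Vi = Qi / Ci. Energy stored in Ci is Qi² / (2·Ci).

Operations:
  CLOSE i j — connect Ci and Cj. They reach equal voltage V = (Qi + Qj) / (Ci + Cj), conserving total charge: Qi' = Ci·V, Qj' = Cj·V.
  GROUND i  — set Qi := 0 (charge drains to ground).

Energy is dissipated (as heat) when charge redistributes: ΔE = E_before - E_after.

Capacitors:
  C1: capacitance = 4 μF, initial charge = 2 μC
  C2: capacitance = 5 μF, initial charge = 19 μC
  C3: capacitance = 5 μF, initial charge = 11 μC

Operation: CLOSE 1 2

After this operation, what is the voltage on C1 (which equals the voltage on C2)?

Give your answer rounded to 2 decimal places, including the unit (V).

Answer: 2.33 V

Derivation:
Initial: C1(4μF, Q=2μC, V=0.50V), C2(5μF, Q=19μC, V=3.80V), C3(5μF, Q=11μC, V=2.20V)
Op 1: CLOSE 1-2: Q_total=21.00, C_total=9.00, V=2.33; Q1=9.33, Q2=11.67; dissipated=12.100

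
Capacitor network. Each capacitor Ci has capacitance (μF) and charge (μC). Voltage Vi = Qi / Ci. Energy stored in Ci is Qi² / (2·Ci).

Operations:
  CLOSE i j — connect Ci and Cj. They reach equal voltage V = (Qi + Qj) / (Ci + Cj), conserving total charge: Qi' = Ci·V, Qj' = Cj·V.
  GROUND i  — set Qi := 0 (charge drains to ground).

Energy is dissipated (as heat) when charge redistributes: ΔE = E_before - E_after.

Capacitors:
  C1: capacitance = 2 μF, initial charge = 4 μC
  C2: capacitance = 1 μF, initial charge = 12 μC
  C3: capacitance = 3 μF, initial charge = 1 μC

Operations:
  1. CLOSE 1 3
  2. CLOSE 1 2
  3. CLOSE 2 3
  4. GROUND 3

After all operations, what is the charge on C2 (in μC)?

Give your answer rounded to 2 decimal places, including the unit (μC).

Answer: 1.92 μC

Derivation:
Initial: C1(2μF, Q=4μC, V=2.00V), C2(1μF, Q=12μC, V=12.00V), C3(3μF, Q=1μC, V=0.33V)
Op 1: CLOSE 1-3: Q_total=5.00, C_total=5.00, V=1.00; Q1=2.00, Q3=3.00; dissipated=1.667
Op 2: CLOSE 1-2: Q_total=14.00, C_total=3.00, V=4.67; Q1=9.33, Q2=4.67; dissipated=40.333
Op 3: CLOSE 2-3: Q_total=7.67, C_total=4.00, V=1.92; Q2=1.92, Q3=5.75; dissipated=5.042
Op 4: GROUND 3: Q3=0; energy lost=5.510
Final charges: Q1=9.33, Q2=1.92, Q3=0.00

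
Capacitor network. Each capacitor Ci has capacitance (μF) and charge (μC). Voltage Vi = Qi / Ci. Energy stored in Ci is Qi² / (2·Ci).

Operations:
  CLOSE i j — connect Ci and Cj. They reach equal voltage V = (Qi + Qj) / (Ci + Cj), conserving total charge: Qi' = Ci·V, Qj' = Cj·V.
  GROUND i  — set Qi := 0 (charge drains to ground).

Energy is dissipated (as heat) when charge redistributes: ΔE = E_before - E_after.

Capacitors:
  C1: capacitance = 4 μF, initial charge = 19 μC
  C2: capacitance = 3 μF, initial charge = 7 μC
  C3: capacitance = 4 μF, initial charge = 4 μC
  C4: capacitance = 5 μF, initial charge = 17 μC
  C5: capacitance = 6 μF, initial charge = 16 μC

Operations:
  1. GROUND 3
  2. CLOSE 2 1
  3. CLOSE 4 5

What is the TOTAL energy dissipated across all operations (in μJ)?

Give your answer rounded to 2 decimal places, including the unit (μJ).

Initial: C1(4μF, Q=19μC, V=4.75V), C2(3μF, Q=7μC, V=2.33V), C3(4μF, Q=4μC, V=1.00V), C4(5μF, Q=17μC, V=3.40V), C5(6μF, Q=16μC, V=2.67V)
Op 1: GROUND 3: Q3=0; energy lost=2.000
Op 2: CLOSE 2-1: Q_total=26.00, C_total=7.00, V=3.71; Q2=11.14, Q1=14.86; dissipated=5.006
Op 3: CLOSE 4-5: Q_total=33.00, C_total=11.00, V=3.00; Q4=15.00, Q5=18.00; dissipated=0.733
Total dissipated: 7.739 μJ

Answer: 7.74 μJ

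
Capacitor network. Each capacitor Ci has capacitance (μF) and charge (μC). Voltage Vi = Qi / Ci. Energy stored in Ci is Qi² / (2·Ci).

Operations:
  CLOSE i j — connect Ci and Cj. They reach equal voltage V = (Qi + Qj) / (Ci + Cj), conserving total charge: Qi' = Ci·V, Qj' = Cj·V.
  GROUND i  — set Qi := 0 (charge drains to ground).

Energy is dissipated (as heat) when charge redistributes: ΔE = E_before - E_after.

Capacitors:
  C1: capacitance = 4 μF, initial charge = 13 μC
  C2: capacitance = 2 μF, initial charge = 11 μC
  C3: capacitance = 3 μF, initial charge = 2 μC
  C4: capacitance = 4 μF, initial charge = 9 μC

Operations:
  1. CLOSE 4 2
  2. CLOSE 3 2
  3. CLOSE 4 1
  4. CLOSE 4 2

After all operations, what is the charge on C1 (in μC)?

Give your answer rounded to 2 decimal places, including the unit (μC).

Initial: C1(4μF, Q=13μC, V=3.25V), C2(2μF, Q=11μC, V=5.50V), C3(3μF, Q=2μC, V=0.67V), C4(4μF, Q=9μC, V=2.25V)
Op 1: CLOSE 4-2: Q_total=20.00, C_total=6.00, V=3.33; Q4=13.33, Q2=6.67; dissipated=7.042
Op 2: CLOSE 3-2: Q_total=8.67, C_total=5.00, V=1.73; Q3=5.20, Q2=3.47; dissipated=4.267
Op 3: CLOSE 4-1: Q_total=26.33, C_total=8.00, V=3.29; Q4=13.17, Q1=13.17; dissipated=0.007
Op 4: CLOSE 4-2: Q_total=16.63, C_total=6.00, V=2.77; Q4=11.09, Q2=5.54; dissipated=1.619
Final charges: Q1=13.17, Q2=5.54, Q3=5.20, Q4=11.09

Answer: 13.17 μC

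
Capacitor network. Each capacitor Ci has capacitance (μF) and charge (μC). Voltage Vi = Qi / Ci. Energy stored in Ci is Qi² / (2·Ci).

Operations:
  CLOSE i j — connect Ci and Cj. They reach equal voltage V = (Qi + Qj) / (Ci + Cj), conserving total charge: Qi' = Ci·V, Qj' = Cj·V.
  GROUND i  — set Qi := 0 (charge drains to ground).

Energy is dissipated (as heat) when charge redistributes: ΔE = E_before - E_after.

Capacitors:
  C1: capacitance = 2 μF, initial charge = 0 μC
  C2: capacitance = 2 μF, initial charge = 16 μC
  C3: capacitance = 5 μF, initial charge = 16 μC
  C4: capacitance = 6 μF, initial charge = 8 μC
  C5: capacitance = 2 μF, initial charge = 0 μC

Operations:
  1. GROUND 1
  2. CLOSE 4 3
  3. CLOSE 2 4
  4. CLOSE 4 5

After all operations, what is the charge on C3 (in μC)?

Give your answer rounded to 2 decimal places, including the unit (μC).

Answer: 10.91 μC

Derivation:
Initial: C1(2μF, Q=0μC, V=0.00V), C2(2μF, Q=16μC, V=8.00V), C3(5μF, Q=16μC, V=3.20V), C4(6μF, Q=8μC, V=1.33V), C5(2μF, Q=0μC, V=0.00V)
Op 1: GROUND 1: Q1=0; energy lost=0.000
Op 2: CLOSE 4-3: Q_total=24.00, C_total=11.00, V=2.18; Q4=13.09, Q3=10.91; dissipated=4.752
Op 3: CLOSE 2-4: Q_total=29.09, C_total=8.00, V=3.64; Q2=7.27, Q4=21.82; dissipated=25.388
Op 4: CLOSE 4-5: Q_total=21.82, C_total=8.00, V=2.73; Q4=16.36, Q5=5.45; dissipated=9.917
Final charges: Q1=0.00, Q2=7.27, Q3=10.91, Q4=16.36, Q5=5.45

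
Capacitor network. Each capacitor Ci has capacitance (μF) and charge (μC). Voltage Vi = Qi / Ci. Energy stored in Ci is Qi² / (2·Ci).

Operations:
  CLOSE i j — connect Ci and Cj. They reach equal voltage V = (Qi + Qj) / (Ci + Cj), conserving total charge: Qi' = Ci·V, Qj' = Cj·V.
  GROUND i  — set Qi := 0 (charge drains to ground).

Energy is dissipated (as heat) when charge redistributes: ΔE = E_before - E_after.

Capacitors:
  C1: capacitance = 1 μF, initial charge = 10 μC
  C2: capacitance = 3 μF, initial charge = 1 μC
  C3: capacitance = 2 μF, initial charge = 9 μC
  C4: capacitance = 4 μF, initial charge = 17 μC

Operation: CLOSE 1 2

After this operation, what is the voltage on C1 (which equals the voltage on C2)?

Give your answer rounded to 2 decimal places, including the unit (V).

Initial: C1(1μF, Q=10μC, V=10.00V), C2(3μF, Q=1μC, V=0.33V), C3(2μF, Q=9μC, V=4.50V), C4(4μF, Q=17μC, V=4.25V)
Op 1: CLOSE 1-2: Q_total=11.00, C_total=4.00, V=2.75; Q1=2.75, Q2=8.25; dissipated=35.042

Answer: 2.75 V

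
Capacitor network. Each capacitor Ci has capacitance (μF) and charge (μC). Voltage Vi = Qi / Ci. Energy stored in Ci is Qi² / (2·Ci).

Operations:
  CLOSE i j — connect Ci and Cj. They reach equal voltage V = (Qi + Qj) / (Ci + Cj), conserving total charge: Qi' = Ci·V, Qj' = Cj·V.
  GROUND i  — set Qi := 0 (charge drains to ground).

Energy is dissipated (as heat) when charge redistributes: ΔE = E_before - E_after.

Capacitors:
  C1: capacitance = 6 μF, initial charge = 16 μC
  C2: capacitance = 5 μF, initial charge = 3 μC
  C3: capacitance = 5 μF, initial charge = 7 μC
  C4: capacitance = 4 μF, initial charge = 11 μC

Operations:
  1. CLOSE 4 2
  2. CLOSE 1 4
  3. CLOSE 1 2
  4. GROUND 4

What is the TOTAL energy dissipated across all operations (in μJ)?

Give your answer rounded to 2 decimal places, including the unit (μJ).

Initial: C1(6μF, Q=16μC, V=2.67V), C2(5μF, Q=3μC, V=0.60V), C3(5μF, Q=7μC, V=1.40V), C4(4μF, Q=11μC, V=2.75V)
Op 1: CLOSE 4-2: Q_total=14.00, C_total=9.00, V=1.56; Q4=6.22, Q2=7.78; dissipated=5.136
Op 2: CLOSE 1-4: Q_total=22.22, C_total=10.00, V=2.22; Q1=13.33, Q4=8.89; dissipated=1.481
Op 3: CLOSE 1-2: Q_total=21.11, C_total=11.00, V=1.92; Q1=11.52, Q2=9.60; dissipated=0.606
Op 4: GROUND 4: Q4=0; energy lost=9.877
Total dissipated: 17.100 μJ

Answer: 17.10 μJ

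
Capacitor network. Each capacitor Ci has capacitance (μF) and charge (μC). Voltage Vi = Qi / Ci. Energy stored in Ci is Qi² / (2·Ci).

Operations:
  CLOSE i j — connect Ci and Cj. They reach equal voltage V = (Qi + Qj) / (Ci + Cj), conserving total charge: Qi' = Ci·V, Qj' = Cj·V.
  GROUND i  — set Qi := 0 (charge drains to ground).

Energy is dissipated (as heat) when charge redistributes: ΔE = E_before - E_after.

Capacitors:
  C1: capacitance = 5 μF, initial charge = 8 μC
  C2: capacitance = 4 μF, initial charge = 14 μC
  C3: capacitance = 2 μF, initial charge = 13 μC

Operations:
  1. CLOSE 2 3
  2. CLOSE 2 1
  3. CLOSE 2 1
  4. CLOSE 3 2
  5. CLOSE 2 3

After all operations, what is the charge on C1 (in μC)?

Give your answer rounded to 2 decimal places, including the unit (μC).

Answer: 14.44 μC

Derivation:
Initial: C1(5μF, Q=8μC, V=1.60V), C2(4μF, Q=14μC, V=3.50V), C3(2μF, Q=13μC, V=6.50V)
Op 1: CLOSE 2-3: Q_total=27.00, C_total=6.00, V=4.50; Q2=18.00, Q3=9.00; dissipated=6.000
Op 2: CLOSE 2-1: Q_total=26.00, C_total=9.00, V=2.89; Q2=11.56, Q1=14.44; dissipated=9.344
Op 3: CLOSE 2-1: Q_total=26.00, C_total=9.00, V=2.89; Q2=11.56, Q1=14.44; dissipated=0.000
Op 4: CLOSE 3-2: Q_total=20.56, C_total=6.00, V=3.43; Q3=6.85, Q2=13.70; dissipated=1.730
Op 5: CLOSE 2-3: Q_total=20.56, C_total=6.00, V=3.43; Q2=13.70, Q3=6.85; dissipated=0.000
Final charges: Q1=14.44, Q2=13.70, Q3=6.85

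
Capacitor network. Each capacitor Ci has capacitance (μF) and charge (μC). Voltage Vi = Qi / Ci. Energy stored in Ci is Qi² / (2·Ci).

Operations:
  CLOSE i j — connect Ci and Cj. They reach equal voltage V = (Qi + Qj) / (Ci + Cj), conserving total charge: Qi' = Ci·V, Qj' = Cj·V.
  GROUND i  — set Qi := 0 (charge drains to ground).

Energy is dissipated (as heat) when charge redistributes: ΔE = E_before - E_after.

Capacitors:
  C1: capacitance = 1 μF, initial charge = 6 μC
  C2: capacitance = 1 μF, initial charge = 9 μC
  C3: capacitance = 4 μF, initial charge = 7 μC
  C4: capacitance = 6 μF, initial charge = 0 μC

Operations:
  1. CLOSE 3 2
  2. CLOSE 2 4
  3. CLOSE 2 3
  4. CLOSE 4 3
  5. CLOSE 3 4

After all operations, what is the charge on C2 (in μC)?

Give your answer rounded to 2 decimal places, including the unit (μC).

Answer: 2.65 μC

Derivation:
Initial: C1(1μF, Q=6μC, V=6.00V), C2(1μF, Q=9μC, V=9.00V), C3(4μF, Q=7μC, V=1.75V), C4(6μF, Q=0μC, V=0.00V)
Op 1: CLOSE 3-2: Q_total=16.00, C_total=5.00, V=3.20; Q3=12.80, Q2=3.20; dissipated=21.025
Op 2: CLOSE 2-4: Q_total=3.20, C_total=7.00, V=0.46; Q2=0.46, Q4=2.74; dissipated=4.389
Op 3: CLOSE 2-3: Q_total=13.26, C_total=5.00, V=2.65; Q2=2.65, Q3=10.61; dissipated=3.009
Op 4: CLOSE 4-3: Q_total=13.35, C_total=10.00, V=1.33; Q4=8.01, Q3=5.34; dissipated=5.778
Op 5: CLOSE 3-4: Q_total=13.35, C_total=10.00, V=1.33; Q3=5.34, Q4=8.01; dissipated=0.000
Final charges: Q1=6.00, Q2=2.65, Q3=5.34, Q4=8.01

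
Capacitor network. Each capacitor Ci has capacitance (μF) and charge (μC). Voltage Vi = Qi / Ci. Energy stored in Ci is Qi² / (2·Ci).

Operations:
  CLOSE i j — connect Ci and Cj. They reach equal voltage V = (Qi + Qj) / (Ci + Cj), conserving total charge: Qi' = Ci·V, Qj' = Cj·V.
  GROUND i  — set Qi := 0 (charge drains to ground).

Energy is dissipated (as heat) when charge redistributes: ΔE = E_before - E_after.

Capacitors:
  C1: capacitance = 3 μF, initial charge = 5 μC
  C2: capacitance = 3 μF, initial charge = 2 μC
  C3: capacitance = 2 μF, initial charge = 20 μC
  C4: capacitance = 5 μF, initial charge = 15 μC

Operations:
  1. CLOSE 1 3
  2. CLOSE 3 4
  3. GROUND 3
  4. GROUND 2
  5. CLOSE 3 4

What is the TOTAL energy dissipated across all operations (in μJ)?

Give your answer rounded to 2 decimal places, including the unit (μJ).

Initial: C1(3μF, Q=5μC, V=1.67V), C2(3μF, Q=2μC, V=0.67V), C3(2μF, Q=20μC, V=10.00V), C4(5μF, Q=15μC, V=3.00V)
Op 1: CLOSE 1-3: Q_total=25.00, C_total=5.00, V=5.00; Q1=15.00, Q3=10.00; dissipated=41.667
Op 2: CLOSE 3-4: Q_total=25.00, C_total=7.00, V=3.57; Q3=7.14, Q4=17.86; dissipated=2.857
Op 3: GROUND 3: Q3=0; energy lost=12.755
Op 4: GROUND 2: Q2=0; energy lost=0.667
Op 5: CLOSE 3-4: Q_total=17.86, C_total=7.00, V=2.55; Q3=5.10, Q4=12.76; dissipated=9.111
Total dissipated: 67.056 μJ

Answer: 67.06 μJ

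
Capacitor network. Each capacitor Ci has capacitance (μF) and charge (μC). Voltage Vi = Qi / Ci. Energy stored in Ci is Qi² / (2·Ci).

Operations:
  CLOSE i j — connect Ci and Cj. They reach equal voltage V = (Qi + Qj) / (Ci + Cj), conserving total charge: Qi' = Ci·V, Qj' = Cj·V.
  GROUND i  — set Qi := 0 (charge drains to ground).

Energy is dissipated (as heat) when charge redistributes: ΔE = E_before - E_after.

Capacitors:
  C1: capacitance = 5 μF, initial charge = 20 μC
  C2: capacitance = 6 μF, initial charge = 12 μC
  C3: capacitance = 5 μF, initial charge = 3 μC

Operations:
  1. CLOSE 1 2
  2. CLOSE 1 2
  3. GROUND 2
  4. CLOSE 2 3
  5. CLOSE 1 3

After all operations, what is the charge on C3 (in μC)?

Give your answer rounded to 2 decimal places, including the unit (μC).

Answer: 7.95 μC

Derivation:
Initial: C1(5μF, Q=20μC, V=4.00V), C2(6μF, Q=12μC, V=2.00V), C3(5μF, Q=3μC, V=0.60V)
Op 1: CLOSE 1-2: Q_total=32.00, C_total=11.00, V=2.91; Q1=14.55, Q2=17.45; dissipated=5.455
Op 2: CLOSE 1-2: Q_total=32.00, C_total=11.00, V=2.91; Q1=14.55, Q2=17.45; dissipated=0.000
Op 3: GROUND 2: Q2=0; energy lost=25.388
Op 4: CLOSE 2-3: Q_total=3.00, C_total=11.00, V=0.27; Q2=1.64, Q3=1.36; dissipated=0.491
Op 5: CLOSE 1-3: Q_total=15.91, C_total=10.00, V=1.59; Q1=7.95, Q3=7.95; dissipated=8.688
Final charges: Q1=7.95, Q2=1.64, Q3=7.95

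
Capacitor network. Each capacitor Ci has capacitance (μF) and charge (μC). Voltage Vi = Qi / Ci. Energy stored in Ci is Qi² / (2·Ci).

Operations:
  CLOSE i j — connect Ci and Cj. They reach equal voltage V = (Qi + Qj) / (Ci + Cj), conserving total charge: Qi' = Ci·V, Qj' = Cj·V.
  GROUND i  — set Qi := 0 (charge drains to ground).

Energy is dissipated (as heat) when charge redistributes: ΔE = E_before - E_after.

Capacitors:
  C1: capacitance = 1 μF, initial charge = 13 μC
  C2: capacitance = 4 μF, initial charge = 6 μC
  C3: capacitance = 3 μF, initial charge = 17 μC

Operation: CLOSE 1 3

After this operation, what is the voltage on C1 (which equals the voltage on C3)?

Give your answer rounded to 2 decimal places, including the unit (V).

Initial: C1(1μF, Q=13μC, V=13.00V), C2(4μF, Q=6μC, V=1.50V), C3(3μF, Q=17μC, V=5.67V)
Op 1: CLOSE 1-3: Q_total=30.00, C_total=4.00, V=7.50; Q1=7.50, Q3=22.50; dissipated=20.167

Answer: 7.50 V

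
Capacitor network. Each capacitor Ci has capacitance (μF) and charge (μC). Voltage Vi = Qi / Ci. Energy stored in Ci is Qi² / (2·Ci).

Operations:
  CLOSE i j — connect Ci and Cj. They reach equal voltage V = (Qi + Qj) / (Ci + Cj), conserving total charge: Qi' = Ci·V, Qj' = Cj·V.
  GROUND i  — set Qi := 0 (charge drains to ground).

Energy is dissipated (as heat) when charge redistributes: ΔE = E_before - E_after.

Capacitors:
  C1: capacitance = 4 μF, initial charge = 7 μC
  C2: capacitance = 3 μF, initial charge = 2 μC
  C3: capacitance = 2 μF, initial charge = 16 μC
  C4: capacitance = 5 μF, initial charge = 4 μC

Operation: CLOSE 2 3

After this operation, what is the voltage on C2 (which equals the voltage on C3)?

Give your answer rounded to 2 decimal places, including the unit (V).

Answer: 3.60 V

Derivation:
Initial: C1(4μF, Q=7μC, V=1.75V), C2(3μF, Q=2μC, V=0.67V), C3(2μF, Q=16μC, V=8.00V), C4(5μF, Q=4μC, V=0.80V)
Op 1: CLOSE 2-3: Q_total=18.00, C_total=5.00, V=3.60; Q2=10.80, Q3=7.20; dissipated=32.267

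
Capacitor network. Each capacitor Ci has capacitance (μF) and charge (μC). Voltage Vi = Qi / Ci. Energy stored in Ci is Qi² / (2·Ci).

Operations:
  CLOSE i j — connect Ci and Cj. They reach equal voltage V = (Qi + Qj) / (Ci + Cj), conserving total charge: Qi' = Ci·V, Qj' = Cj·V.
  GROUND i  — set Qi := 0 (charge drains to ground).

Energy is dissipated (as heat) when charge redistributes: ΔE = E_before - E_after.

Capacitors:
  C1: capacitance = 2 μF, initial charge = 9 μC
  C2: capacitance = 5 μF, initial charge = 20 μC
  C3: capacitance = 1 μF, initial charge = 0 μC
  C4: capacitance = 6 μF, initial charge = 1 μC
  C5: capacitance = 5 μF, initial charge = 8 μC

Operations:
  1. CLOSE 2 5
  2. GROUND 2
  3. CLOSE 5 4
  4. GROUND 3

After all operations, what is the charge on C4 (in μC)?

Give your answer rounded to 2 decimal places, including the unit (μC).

Answer: 8.18 μC

Derivation:
Initial: C1(2μF, Q=9μC, V=4.50V), C2(5μF, Q=20μC, V=4.00V), C3(1μF, Q=0μC, V=0.00V), C4(6μF, Q=1μC, V=0.17V), C5(5μF, Q=8μC, V=1.60V)
Op 1: CLOSE 2-5: Q_total=28.00, C_total=10.00, V=2.80; Q2=14.00, Q5=14.00; dissipated=7.200
Op 2: GROUND 2: Q2=0; energy lost=19.600
Op 3: CLOSE 5-4: Q_total=15.00, C_total=11.00, V=1.36; Q5=6.82, Q4=8.18; dissipated=9.456
Op 4: GROUND 3: Q3=0; energy lost=0.000
Final charges: Q1=9.00, Q2=0.00, Q3=0.00, Q4=8.18, Q5=6.82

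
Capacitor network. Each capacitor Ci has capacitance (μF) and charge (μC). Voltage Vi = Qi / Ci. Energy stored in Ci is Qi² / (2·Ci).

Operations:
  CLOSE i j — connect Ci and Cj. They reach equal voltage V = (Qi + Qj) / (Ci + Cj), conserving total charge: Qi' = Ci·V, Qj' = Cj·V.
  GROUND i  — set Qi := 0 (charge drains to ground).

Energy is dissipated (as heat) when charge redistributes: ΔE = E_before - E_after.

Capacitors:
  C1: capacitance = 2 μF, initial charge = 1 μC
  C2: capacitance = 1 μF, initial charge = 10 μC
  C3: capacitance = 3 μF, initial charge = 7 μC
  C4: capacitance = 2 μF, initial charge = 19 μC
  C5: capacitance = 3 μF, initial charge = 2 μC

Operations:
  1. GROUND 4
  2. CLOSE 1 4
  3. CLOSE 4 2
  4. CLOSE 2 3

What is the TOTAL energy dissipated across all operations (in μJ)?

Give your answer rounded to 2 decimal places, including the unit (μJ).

Answer: 122.57 μJ

Derivation:
Initial: C1(2μF, Q=1μC, V=0.50V), C2(1μF, Q=10μC, V=10.00V), C3(3μF, Q=7μC, V=2.33V), C4(2μF, Q=19μC, V=9.50V), C5(3μF, Q=2μC, V=0.67V)
Op 1: GROUND 4: Q4=0; energy lost=90.250
Op 2: CLOSE 1-4: Q_total=1.00, C_total=4.00, V=0.25; Q1=0.50, Q4=0.50; dissipated=0.125
Op 3: CLOSE 4-2: Q_total=10.50, C_total=3.00, V=3.50; Q4=7.00, Q2=3.50; dissipated=31.688
Op 4: CLOSE 2-3: Q_total=10.50, C_total=4.00, V=2.62; Q2=2.62, Q3=7.88; dissipated=0.510
Total dissipated: 122.573 μJ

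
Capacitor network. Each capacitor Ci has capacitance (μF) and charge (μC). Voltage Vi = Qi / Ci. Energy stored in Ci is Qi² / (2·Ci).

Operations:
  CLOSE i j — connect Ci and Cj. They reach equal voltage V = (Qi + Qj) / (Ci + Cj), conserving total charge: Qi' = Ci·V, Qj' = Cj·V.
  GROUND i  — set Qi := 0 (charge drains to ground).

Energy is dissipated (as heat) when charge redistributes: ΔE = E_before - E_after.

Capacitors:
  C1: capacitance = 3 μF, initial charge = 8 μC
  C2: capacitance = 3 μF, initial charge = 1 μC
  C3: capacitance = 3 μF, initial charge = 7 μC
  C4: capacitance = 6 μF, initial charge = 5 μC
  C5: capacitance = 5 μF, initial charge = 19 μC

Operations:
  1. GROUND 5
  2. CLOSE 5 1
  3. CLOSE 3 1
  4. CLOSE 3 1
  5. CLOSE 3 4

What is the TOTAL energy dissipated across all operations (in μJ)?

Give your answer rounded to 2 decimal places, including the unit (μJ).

Answer: 44.79 μJ

Derivation:
Initial: C1(3μF, Q=8μC, V=2.67V), C2(3μF, Q=1μC, V=0.33V), C3(3μF, Q=7μC, V=2.33V), C4(6μF, Q=5μC, V=0.83V), C5(5μF, Q=19μC, V=3.80V)
Op 1: GROUND 5: Q5=0; energy lost=36.100
Op 2: CLOSE 5-1: Q_total=8.00, C_total=8.00, V=1.00; Q5=5.00, Q1=3.00; dissipated=6.667
Op 3: CLOSE 3-1: Q_total=10.00, C_total=6.00, V=1.67; Q3=5.00, Q1=5.00; dissipated=1.333
Op 4: CLOSE 3-1: Q_total=10.00, C_total=6.00, V=1.67; Q3=5.00, Q1=5.00; dissipated=0.000
Op 5: CLOSE 3-4: Q_total=10.00, C_total=9.00, V=1.11; Q3=3.33, Q4=6.67; dissipated=0.694
Total dissipated: 44.794 μJ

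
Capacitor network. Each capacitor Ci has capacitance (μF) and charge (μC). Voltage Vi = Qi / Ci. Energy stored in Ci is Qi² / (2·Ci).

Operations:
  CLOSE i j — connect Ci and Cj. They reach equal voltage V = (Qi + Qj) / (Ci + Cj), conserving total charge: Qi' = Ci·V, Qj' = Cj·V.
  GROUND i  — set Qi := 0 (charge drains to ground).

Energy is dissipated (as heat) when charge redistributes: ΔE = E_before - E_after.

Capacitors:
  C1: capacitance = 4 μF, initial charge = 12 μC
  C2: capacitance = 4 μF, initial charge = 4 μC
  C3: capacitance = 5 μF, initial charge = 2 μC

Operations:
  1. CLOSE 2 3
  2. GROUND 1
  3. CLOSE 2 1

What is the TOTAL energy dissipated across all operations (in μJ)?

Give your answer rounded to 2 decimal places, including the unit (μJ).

Answer: 18.84 μJ

Derivation:
Initial: C1(4μF, Q=12μC, V=3.00V), C2(4μF, Q=4μC, V=1.00V), C3(5μF, Q=2μC, V=0.40V)
Op 1: CLOSE 2-3: Q_total=6.00, C_total=9.00, V=0.67; Q2=2.67, Q3=3.33; dissipated=0.400
Op 2: GROUND 1: Q1=0; energy lost=18.000
Op 3: CLOSE 2-1: Q_total=2.67, C_total=8.00, V=0.33; Q2=1.33, Q1=1.33; dissipated=0.444
Total dissipated: 18.844 μJ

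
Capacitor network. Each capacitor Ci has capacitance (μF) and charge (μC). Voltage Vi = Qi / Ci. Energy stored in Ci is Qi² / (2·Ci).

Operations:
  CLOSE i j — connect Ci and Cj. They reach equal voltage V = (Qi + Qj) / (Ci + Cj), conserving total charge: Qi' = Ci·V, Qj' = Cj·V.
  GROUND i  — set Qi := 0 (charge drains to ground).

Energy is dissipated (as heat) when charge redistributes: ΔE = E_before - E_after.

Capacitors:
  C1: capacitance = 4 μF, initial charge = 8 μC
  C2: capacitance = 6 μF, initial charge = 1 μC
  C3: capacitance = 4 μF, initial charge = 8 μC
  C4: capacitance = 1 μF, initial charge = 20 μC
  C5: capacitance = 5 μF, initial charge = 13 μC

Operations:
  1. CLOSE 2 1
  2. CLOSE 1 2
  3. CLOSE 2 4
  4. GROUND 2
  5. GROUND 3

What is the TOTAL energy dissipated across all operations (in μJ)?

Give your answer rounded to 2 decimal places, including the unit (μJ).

Answer: 207.88 μJ

Derivation:
Initial: C1(4μF, Q=8μC, V=2.00V), C2(6μF, Q=1μC, V=0.17V), C3(4μF, Q=8μC, V=2.00V), C4(1μF, Q=20μC, V=20.00V), C5(5μF, Q=13μC, V=2.60V)
Op 1: CLOSE 2-1: Q_total=9.00, C_total=10.00, V=0.90; Q2=5.40, Q1=3.60; dissipated=4.033
Op 2: CLOSE 1-2: Q_total=9.00, C_total=10.00, V=0.90; Q1=3.60, Q2=5.40; dissipated=0.000
Op 3: CLOSE 2-4: Q_total=25.40, C_total=7.00, V=3.63; Q2=21.77, Q4=3.63; dissipated=156.347
Op 4: GROUND 2: Q2=0; energy lost=39.500
Op 5: GROUND 3: Q3=0; energy lost=8.000
Total dissipated: 207.880 μJ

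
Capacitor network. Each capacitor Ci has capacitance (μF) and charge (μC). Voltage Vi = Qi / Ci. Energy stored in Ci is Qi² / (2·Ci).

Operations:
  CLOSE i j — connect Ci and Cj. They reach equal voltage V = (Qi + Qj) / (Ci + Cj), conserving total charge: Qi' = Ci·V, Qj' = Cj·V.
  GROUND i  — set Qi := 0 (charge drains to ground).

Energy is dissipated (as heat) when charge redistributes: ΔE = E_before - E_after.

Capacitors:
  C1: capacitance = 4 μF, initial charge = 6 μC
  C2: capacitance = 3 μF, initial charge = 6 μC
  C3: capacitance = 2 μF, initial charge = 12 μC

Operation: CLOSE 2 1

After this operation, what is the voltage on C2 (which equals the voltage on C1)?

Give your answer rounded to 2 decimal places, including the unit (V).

Answer: 1.71 V

Derivation:
Initial: C1(4μF, Q=6μC, V=1.50V), C2(3μF, Q=6μC, V=2.00V), C3(2μF, Q=12μC, V=6.00V)
Op 1: CLOSE 2-1: Q_total=12.00, C_total=7.00, V=1.71; Q2=5.14, Q1=6.86; dissipated=0.214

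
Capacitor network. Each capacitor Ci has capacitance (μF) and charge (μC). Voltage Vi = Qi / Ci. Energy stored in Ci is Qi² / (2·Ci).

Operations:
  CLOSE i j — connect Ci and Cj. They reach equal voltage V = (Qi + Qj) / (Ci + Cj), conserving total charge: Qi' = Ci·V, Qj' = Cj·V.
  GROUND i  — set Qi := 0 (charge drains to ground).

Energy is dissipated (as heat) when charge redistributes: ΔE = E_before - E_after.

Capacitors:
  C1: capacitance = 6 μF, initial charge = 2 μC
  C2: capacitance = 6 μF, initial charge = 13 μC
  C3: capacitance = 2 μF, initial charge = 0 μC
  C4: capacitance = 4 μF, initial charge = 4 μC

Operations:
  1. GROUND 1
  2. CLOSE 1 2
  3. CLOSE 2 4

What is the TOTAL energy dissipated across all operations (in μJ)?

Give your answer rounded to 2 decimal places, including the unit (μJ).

Initial: C1(6μF, Q=2μC, V=0.33V), C2(6μF, Q=13μC, V=2.17V), C3(2μF, Q=0μC, V=0.00V), C4(4μF, Q=4μC, V=1.00V)
Op 1: GROUND 1: Q1=0; energy lost=0.333
Op 2: CLOSE 1-2: Q_total=13.00, C_total=12.00, V=1.08; Q1=6.50, Q2=6.50; dissipated=7.042
Op 3: CLOSE 2-4: Q_total=10.50, C_total=10.00, V=1.05; Q2=6.30, Q4=4.20; dissipated=0.008
Total dissipated: 7.383 μJ

Answer: 7.38 μJ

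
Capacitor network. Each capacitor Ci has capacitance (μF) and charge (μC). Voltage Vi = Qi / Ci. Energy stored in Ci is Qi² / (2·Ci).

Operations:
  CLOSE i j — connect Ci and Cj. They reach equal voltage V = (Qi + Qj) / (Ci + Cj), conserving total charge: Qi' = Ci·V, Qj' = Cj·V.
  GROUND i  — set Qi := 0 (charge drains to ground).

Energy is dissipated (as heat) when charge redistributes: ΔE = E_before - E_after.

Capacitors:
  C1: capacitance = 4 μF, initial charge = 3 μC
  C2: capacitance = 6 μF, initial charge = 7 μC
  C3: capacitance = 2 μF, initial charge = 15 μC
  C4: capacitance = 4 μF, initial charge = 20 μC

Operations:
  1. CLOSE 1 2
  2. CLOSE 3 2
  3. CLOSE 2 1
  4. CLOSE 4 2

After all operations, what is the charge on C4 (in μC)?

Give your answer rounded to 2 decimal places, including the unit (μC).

Answer: 12.74 μC

Derivation:
Initial: C1(4μF, Q=3μC, V=0.75V), C2(6μF, Q=7μC, V=1.17V), C3(2μF, Q=15μC, V=7.50V), C4(4μF, Q=20μC, V=5.00V)
Op 1: CLOSE 1-2: Q_total=10.00, C_total=10.00, V=1.00; Q1=4.00, Q2=6.00; dissipated=0.208
Op 2: CLOSE 3-2: Q_total=21.00, C_total=8.00, V=2.62; Q3=5.25, Q2=15.75; dissipated=31.688
Op 3: CLOSE 2-1: Q_total=19.75, C_total=10.00, V=1.98; Q2=11.85, Q1=7.90; dissipated=3.169
Op 4: CLOSE 4-2: Q_total=31.85, C_total=10.00, V=3.19; Q4=12.74, Q2=19.11; dissipated=10.981
Final charges: Q1=7.90, Q2=19.11, Q3=5.25, Q4=12.74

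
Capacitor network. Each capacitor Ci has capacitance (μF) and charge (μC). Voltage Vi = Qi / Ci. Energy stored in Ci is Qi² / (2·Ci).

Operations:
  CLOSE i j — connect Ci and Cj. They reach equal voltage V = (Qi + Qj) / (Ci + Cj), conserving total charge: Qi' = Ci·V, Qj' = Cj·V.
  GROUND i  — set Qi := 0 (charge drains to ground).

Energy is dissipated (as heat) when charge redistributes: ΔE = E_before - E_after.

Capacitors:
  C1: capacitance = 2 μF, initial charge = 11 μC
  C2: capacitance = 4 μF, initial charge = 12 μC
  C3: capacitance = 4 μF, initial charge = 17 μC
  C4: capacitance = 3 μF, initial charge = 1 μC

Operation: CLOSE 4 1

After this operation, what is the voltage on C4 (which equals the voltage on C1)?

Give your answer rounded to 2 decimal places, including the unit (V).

Answer: 2.40 V

Derivation:
Initial: C1(2μF, Q=11μC, V=5.50V), C2(4μF, Q=12μC, V=3.00V), C3(4μF, Q=17μC, V=4.25V), C4(3μF, Q=1μC, V=0.33V)
Op 1: CLOSE 4-1: Q_total=12.00, C_total=5.00, V=2.40; Q4=7.20, Q1=4.80; dissipated=16.017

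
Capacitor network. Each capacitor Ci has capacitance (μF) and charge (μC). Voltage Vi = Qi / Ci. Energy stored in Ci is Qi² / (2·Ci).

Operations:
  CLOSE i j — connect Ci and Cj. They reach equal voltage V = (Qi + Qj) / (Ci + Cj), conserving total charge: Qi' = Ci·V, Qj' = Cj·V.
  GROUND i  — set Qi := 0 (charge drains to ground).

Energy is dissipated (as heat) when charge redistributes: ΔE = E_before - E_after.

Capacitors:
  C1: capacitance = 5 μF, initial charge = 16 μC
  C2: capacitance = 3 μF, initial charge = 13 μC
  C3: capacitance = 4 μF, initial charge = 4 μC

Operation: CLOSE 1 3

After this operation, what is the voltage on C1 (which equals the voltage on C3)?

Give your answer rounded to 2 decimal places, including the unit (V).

Answer: 2.22 V

Derivation:
Initial: C1(5μF, Q=16μC, V=3.20V), C2(3μF, Q=13μC, V=4.33V), C3(4μF, Q=4μC, V=1.00V)
Op 1: CLOSE 1-3: Q_total=20.00, C_total=9.00, V=2.22; Q1=11.11, Q3=8.89; dissipated=5.378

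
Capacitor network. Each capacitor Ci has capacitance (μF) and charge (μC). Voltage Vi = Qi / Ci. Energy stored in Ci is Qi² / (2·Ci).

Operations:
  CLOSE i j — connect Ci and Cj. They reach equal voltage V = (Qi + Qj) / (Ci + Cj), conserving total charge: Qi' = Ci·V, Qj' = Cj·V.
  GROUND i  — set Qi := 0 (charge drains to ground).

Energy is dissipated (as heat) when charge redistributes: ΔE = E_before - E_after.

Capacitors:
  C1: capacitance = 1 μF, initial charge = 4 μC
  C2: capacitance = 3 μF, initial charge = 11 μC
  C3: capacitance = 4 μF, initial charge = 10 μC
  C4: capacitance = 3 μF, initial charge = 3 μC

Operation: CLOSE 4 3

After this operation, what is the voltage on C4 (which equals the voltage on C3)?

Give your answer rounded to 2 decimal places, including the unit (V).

Answer: 1.86 V

Derivation:
Initial: C1(1μF, Q=4μC, V=4.00V), C2(3μF, Q=11μC, V=3.67V), C3(4μF, Q=10μC, V=2.50V), C4(3μF, Q=3μC, V=1.00V)
Op 1: CLOSE 4-3: Q_total=13.00, C_total=7.00, V=1.86; Q4=5.57, Q3=7.43; dissipated=1.929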